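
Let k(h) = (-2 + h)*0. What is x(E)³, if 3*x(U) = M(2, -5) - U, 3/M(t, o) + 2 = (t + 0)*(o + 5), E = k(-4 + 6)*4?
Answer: -⅛ ≈ -0.12500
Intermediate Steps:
k(h) = 0
E = 0 (E = 0*4 = 0)
M(t, o) = 3/(-2 + t*(5 + o)) (M(t, o) = 3/(-2 + (t + 0)*(o + 5)) = 3/(-2 + t*(5 + o)))
x(U) = -½ - U/3 (x(U) = (3/(-2 + 5*2 - 5*2) - U)/3 = (3/(-2 + 10 - 10) - U)/3 = (3/(-2) - U)/3 = (3*(-½) - U)/3 = (-3/2 - U)/3 = -½ - U/3)
x(E)³ = (-½ - ⅓*0)³ = (-½ + 0)³ = (-½)³ = -⅛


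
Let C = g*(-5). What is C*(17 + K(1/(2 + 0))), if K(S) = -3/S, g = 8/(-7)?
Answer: 440/7 ≈ 62.857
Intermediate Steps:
g = -8/7 (g = 8*(-⅐) = -8/7 ≈ -1.1429)
C = 40/7 (C = -8/7*(-5) = 40/7 ≈ 5.7143)
C*(17 + K(1/(2 + 0))) = 40*(17 - 3/(1/(2 + 0)))/7 = 40*(17 - 3/(1/2))/7 = 40*(17 - 3/½)/7 = 40*(17 - 3*2)/7 = 40*(17 - 6)/7 = (40/7)*11 = 440/7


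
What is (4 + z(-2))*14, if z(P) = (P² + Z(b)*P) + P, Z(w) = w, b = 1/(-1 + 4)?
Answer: 224/3 ≈ 74.667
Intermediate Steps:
b = ⅓ (b = 1/3 = ⅓ ≈ 0.33333)
z(P) = P² + 4*P/3 (z(P) = (P² + P/3) + P = P² + 4*P/3)
(4 + z(-2))*14 = (4 + (⅓)*(-2)*(4 + 3*(-2)))*14 = (4 + (⅓)*(-2)*(4 - 6))*14 = (4 + (⅓)*(-2)*(-2))*14 = (4 + 4/3)*14 = (16/3)*14 = 224/3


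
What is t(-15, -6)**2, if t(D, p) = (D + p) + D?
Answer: 1296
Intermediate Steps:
t(D, p) = p + 2*D
t(-15, -6)**2 = (-6 + 2*(-15))**2 = (-6 - 30)**2 = (-36)**2 = 1296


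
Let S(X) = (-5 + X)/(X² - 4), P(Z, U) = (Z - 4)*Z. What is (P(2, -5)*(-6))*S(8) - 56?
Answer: -274/5 ≈ -54.800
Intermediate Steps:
P(Z, U) = Z*(-4 + Z) (P(Z, U) = (-4 + Z)*Z = Z*(-4 + Z))
S(X) = (-5 + X)/(-4 + X²)
(P(2, -5)*(-6))*S(8) - 56 = ((2*(-4 + 2))*(-6))*((-5 + 8)/(-4 + 8²)) - 56 = ((2*(-2))*(-6))*(3/(-4 + 64)) - 56 = (-4*(-6))*(3/60) - 56 = 24*((1/60)*3) - 56 = 24*(1/20) - 56 = 6/5 - 56 = -274/5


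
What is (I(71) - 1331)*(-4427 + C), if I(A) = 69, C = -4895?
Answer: 11764364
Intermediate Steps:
(I(71) - 1331)*(-4427 + C) = (69 - 1331)*(-4427 - 4895) = -1262*(-9322) = 11764364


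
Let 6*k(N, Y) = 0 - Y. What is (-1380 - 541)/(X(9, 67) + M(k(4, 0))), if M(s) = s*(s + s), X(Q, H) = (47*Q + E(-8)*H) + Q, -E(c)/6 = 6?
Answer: 1921/1980 ≈ 0.97020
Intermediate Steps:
E(c) = -36 (E(c) = -6*6 = -36)
k(N, Y) = -Y/6 (k(N, Y) = (0 - Y)/6 = (-Y)/6 = -Y/6)
X(Q, H) = -36*H + 48*Q (X(Q, H) = (47*Q - 36*H) + Q = (-36*H + 47*Q) + Q = -36*H + 48*Q)
M(s) = 2*s² (M(s) = s*(2*s) = 2*s²)
(-1380 - 541)/(X(9, 67) + M(k(4, 0))) = (-1380 - 541)/((-36*67 + 48*9) + 2*(-⅙*0)²) = -1921/((-2412 + 432) + 2*0²) = -1921/(-1980 + 2*0) = -1921/(-1980 + 0) = -1921/(-1980) = -1921*(-1/1980) = 1921/1980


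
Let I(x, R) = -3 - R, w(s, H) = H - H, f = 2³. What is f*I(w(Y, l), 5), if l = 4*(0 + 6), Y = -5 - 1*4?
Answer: -64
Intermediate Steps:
Y = -9 (Y = -5 - 4 = -9)
f = 8
l = 24 (l = 4*6 = 24)
w(s, H) = 0
f*I(w(Y, l), 5) = 8*(-3 - 1*5) = 8*(-3 - 5) = 8*(-8) = -64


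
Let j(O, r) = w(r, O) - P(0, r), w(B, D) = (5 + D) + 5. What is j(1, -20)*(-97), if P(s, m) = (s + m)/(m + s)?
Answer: -970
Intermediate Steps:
P(s, m) = 1 (P(s, m) = (m + s)/(m + s) = 1)
w(B, D) = 10 + D
j(O, r) = 9 + O (j(O, r) = (10 + O) - 1*1 = (10 + O) - 1 = 9 + O)
j(1, -20)*(-97) = (9 + 1)*(-97) = 10*(-97) = -970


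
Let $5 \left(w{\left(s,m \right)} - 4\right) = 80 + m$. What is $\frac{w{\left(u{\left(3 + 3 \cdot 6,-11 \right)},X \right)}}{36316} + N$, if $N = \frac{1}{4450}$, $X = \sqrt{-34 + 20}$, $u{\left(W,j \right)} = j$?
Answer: $\frac{31329}{40401550} + \frac{i \sqrt{14}}{181580} \approx 0.00077544 + 2.0606 \cdot 10^{-5} i$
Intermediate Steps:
$X = i \sqrt{14}$ ($X = \sqrt{-14} = i \sqrt{14} \approx 3.7417 i$)
$w{\left(s,m \right)} = 20 + \frac{m}{5}$ ($w{\left(s,m \right)} = 4 + \frac{80 + m}{5} = 4 + \left(16 + \frac{m}{5}\right) = 20 + \frac{m}{5}$)
$N = \frac{1}{4450} \approx 0.00022472$
$\frac{w{\left(u{\left(3 + 3 \cdot 6,-11 \right)},X \right)}}{36316} + N = \frac{20 + \frac{i \sqrt{14}}{5}}{36316} + \frac{1}{4450} = \left(20 + \frac{i \sqrt{14}}{5}\right) \frac{1}{36316} + \frac{1}{4450} = \left(\frac{5}{9079} + \frac{i \sqrt{14}}{181580}\right) + \frac{1}{4450} = \frac{31329}{40401550} + \frac{i \sqrt{14}}{181580}$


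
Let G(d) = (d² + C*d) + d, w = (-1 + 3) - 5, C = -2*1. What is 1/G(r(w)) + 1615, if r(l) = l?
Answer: 19381/12 ≈ 1615.1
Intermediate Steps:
C = -2
w = -3 (w = 2 - 5 = -3)
G(d) = d² - d (G(d) = (d² - 2*d) + d = d² - d)
1/G(r(w)) + 1615 = 1/(-3*(-1 - 3)) + 1615 = 1/(-3*(-4)) + 1615 = 1/12 + 1615 = 19381/12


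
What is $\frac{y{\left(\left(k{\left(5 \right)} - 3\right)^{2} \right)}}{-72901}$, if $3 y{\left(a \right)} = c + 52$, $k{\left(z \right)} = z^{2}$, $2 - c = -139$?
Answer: $- \frac{193}{218703} \approx -0.00088248$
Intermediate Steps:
$c = 141$ ($c = 2 - -139 = 2 + 139 = 141$)
$y{\left(a \right)} = \frac{193}{3}$ ($y{\left(a \right)} = \frac{141 + 52}{3} = \frac{1}{3} \cdot 193 = \frac{193}{3}$)
$\frac{y{\left(\left(k{\left(5 \right)} - 3\right)^{2} \right)}}{-72901} = \frac{193}{3 \left(-72901\right)} = \frac{193}{3} \left(- \frac{1}{72901}\right) = - \frac{193}{218703}$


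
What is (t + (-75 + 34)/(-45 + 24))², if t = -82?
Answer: 2825761/441 ≈ 6407.6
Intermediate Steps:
(t + (-75 + 34)/(-45 + 24))² = (-82 + (-75 + 34)/(-45 + 24))² = (-82 - 41/(-21))² = (-82 - 41*(-1/21))² = (-82 + 41/21)² = (-1681/21)² = 2825761/441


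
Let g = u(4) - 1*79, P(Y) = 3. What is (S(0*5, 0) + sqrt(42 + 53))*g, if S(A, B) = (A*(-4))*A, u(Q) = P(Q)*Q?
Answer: -67*sqrt(95) ≈ -653.04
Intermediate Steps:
u(Q) = 3*Q
g = -67 (g = 3*4 - 1*79 = 12 - 79 = -67)
S(A, B) = -4*A**2 (S(A, B) = (-4*A)*A = -4*A**2)
(S(0*5, 0) + sqrt(42 + 53))*g = (-4*(0*5)**2 + sqrt(42 + 53))*(-67) = (-4*0**2 + sqrt(95))*(-67) = (-4*0 + sqrt(95))*(-67) = (0 + sqrt(95))*(-67) = sqrt(95)*(-67) = -67*sqrt(95)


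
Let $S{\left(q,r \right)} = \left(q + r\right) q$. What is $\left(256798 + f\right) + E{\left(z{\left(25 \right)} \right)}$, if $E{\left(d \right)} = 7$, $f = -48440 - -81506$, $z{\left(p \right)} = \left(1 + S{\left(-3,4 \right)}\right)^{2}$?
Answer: $289871$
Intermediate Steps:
$S{\left(q,r \right)} = q \left(q + r\right)$
$z{\left(p \right)} = 4$ ($z{\left(p \right)} = \left(1 - 3 \left(-3 + 4\right)\right)^{2} = \left(1 - 3\right)^{2} = \left(-2\right)^{2} = 4$)
$f = 33066$ ($f = -48440 + 81506 = 33066$)
$\left(256798 + f\right) + E{\left(z{\left(25 \right)} \right)} = \left(256798 + 33066\right) + 7 = 289864 + 7 = 289871$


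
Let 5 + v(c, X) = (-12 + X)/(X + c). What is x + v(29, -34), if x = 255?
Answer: 1296/5 ≈ 259.20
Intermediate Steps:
v(c, X) = -5 + (-12 + X)/(X + c)
x + v(29, -34) = 255 + (-12 - 5*29 - 4*(-34))/(-34 + 29) = 255 + (-12 - 145 + 136)/(-5) = 255 - 1/5*(-21) = 255 + 21/5 = 1296/5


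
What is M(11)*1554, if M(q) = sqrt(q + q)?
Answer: 1554*sqrt(22) ≈ 7288.9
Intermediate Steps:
M(q) = sqrt(2)*sqrt(q) (M(q) = sqrt(2*q) = sqrt(2)*sqrt(q))
M(11)*1554 = (sqrt(2)*sqrt(11))*1554 = sqrt(22)*1554 = 1554*sqrt(22)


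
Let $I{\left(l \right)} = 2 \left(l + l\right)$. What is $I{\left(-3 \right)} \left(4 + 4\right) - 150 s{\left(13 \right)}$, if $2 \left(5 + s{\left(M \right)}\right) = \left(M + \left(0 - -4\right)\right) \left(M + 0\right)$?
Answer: $-15921$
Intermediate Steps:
$I{\left(l \right)} = 4 l$ ($I{\left(l \right)} = 2 \cdot 2 l = 4 l$)
$s{\left(M \right)} = -5 + \frac{M \left(4 + M\right)}{2}$ ($s{\left(M \right)} = -5 + \frac{\left(M + \left(0 - -4\right)\right) \left(M + 0\right)}{2} = -5 + \frac{\left(M + \left(0 + 4\right)\right) M}{2} = -5 + \frac{\left(M + 4\right) M}{2} = -5 + \frac{\left(4 + M\right) M}{2} = -5 + \frac{M \left(4 + M\right)}{2}$)
$I{\left(-3 \right)} \left(4 + 4\right) - 150 s{\left(13 \right)} = 4 \left(-3\right) \left(4 + 4\right) - 150 \left(-5 + \frac{13^{2}}{2} + 2 \cdot 13\right) = \left(-12\right) 8 - 150 \left(-5 + \frac{1}{2} \cdot 169 + 26\right) = -96 - 150 \left(-5 + \frac{169}{2} + 26\right) = -96 - 15825 = -15921$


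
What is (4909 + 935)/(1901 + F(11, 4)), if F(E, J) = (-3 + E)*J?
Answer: 5844/1933 ≈ 3.0233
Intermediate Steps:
F(E, J) = J*(-3 + E)
(4909 + 935)/(1901 + F(11, 4)) = (4909 + 935)/(1901 + 4*(-3 + 11)) = 5844/(1901 + 4*8) = 5844/(1901 + 32) = 5844/1933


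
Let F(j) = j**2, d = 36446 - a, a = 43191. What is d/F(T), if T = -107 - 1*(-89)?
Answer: -6745/324 ≈ -20.818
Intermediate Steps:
T = -18 (T = -107 + 89 = -18)
d = -6745 (d = 36446 - 1*43191 = 36446 - 43191 = -6745)
d/F(T) = -6745/((-18)**2) = -6745/324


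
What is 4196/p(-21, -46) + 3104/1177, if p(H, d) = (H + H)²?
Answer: 2603537/519057 ≈ 5.0159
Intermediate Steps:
p(H, d) = 4*H² (p(H, d) = (2*H)² = 4*H²)
4196/p(-21, -46) + 3104/1177 = 4196/((4*(-21)²)) + 3104/1177 = 4196/((4*441)) + 3104*(1/1177) = 4196/1764 + 3104/1177 = 4196*(1/1764) + 3104/1177 = 1049/441 + 3104/1177 = 2603537/519057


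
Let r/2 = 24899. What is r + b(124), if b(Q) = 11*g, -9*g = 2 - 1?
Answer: 448171/9 ≈ 49797.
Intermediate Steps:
g = -1/9 (g = -(2 - 1)/9 = -1/9*1 = -1/9 ≈ -0.11111)
r = 49798 (r = 2*24899 = 49798)
b(Q) = -11/9 (b(Q) = 11*(-1/9) = -11/9)
r + b(124) = 49798 - 11/9 = 448171/9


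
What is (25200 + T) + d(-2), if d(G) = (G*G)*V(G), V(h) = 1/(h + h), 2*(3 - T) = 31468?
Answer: 9468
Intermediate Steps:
T = -15731 (T = 3 - ½*31468 = 3 - 15734 = -15731)
V(h) = 1/(2*h)
d(G) = G/2 (d(G) = (G*G)*(1/(2*G)) = G²*(1/(2*G)) = G/2)
(25200 + T) + d(-2) = (25200 - 15731) + (½)*(-2) = 9469 - 1 = 9468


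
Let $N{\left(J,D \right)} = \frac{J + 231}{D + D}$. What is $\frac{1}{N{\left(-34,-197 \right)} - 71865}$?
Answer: $- \frac{2}{143731} \approx -1.3915 \cdot 10^{-5}$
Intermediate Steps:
$N{\left(J,D \right)} = \frac{231 + J}{2 D}$
$\frac{1}{N{\left(-34,-197 \right)} - 71865} = \frac{1}{\frac{231 - 34}{2 \left(-197\right)} - 71865} = \frac{1}{\frac{1}{2} \left(- \frac{1}{197}\right) 197 - 71865} = \frac{1}{- \frac{1}{2} - 71865} = \frac{1}{- \frac{143731}{2}} = - \frac{2}{143731}$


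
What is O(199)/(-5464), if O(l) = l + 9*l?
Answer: -995/2732 ≈ -0.36420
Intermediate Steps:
O(l) = 10*l
O(199)/(-5464) = (10*199)/(-5464) = 1990*(-1/5464) = -995/2732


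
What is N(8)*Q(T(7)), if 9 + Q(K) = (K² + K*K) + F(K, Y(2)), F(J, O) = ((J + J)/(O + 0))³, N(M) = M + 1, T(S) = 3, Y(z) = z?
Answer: 324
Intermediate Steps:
N(M) = 1 + M
F(J, O) = 8*J³/O³ (F(J, O) = ((2*J)/O)³ = (2*J/O)³ = 8*J³/O³)
Q(K) = -9 + K³ + 2*K² (Q(K) = -9 + ((K² + K*K) + 8*K³/2³) = -9 + ((K² + K²) + 8*K³*(⅛)) = -9 + (2*K² + K³) = -9 + (K³ + 2*K²) = -9 + K³ + 2*K²)
N(8)*Q(T(7)) = (1 + 8)*(-9 + 3³ + 2*3²) = 9*(-9 + 27 + 2*9) = 9*(-9 + 27 + 18) = 9*36 = 324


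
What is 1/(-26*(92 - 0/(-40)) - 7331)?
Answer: -1/9723 ≈ -0.00010285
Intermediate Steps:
1/(-26*(92 - 0/(-40)) - 7331) = 1/(-26*(92 - 0*(-1)/40) - 7331) = 1/(-26*(92 - 1*0) - 7331) = 1/(-26*(92 + 0) - 7331) = 1/(-26*92 - 7331) = 1/(-2392 - 7331) = 1/(-9723) = -1/9723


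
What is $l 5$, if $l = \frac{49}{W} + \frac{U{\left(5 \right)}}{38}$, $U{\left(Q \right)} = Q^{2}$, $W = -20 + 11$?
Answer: $- \frac{8185}{342} \approx -23.933$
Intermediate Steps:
$W = -9$
$l = - \frac{1637}{342}$ ($l = \frac{49}{-9} + \frac{5^{2}}{38} = 49 \left(- \frac{1}{9}\right) + 25 \cdot \frac{1}{38} = - \frac{49}{9} + \frac{25}{38} = - \frac{1637}{342} \approx -4.7866$)
$l 5 = \left(- \frac{1637}{342}\right) 5 = - \frac{8185}{342}$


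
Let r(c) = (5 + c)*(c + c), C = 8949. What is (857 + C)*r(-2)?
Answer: -117672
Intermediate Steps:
r(c) = 2*c*(5 + c) (r(c) = (5 + c)*(2*c) = 2*c*(5 + c))
(857 + C)*r(-2) = (857 + 8949)*(2*(-2)*(5 - 2)) = 9806*(2*(-2)*3) = 9806*(-12) = -117672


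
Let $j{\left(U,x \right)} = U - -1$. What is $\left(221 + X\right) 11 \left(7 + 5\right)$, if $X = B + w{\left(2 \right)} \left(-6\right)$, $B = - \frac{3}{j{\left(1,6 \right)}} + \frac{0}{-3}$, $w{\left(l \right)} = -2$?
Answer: $30558$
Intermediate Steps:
$j{\left(U,x \right)} = 1 + U$ ($j{\left(U,x \right)} = U + 1 = 1 + U$)
$B = - \frac{3}{2}$ ($B = - \frac{3}{1 + 1} + \frac{0}{-3} = - \frac{3}{2} + 0 \left(- \frac{1}{3}\right) = \left(-3\right) \frac{1}{2} + 0 = - \frac{3}{2} + 0 = - \frac{3}{2} \approx -1.5$)
$X = \frac{21}{2}$ ($X = - \frac{3}{2} - -12 = - \frac{3}{2} + 12 = \frac{21}{2} \approx 10.5$)
$\left(221 + X\right) 11 \left(7 + 5\right) = \left(221 + \frac{21}{2}\right) 11 \left(7 + 5\right) = \frac{463 \cdot 11 \cdot 12}{2} = \frac{463}{2} \cdot 132 = 30558$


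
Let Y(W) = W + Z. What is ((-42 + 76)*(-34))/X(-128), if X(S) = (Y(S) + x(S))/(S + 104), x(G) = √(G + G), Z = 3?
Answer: -3468000/15881 - 443904*I/15881 ≈ -218.37 - 27.952*I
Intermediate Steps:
Y(W) = 3 + W (Y(W) = W + 3 = 3 + W)
x(G) = √2*√G (x(G) = √(2*G) = √2*√G)
X(S) = (3 + S + √2*√S)/(104 + S) (X(S) = ((3 + S) + √2*√S)/(S + 104) = (3 + S + √2*√S)/(104 + S))
((-42 + 76)*(-34))/X(-128) = ((-42 + 76)*(-34))/(((3 - 128 + √2*√(-128))/(104 - 128))) = (34*(-34))/(((3 - 128 + √2*(8*I*√2))/(-24))) = -1156*(-24/(3 - 128 + 16*I)) = -(3468000/15881 + 443904*I/15881) = -1156*576*(125/24 + 2*I/3)/15881 = -665856*(125/24 + 2*I/3)/15881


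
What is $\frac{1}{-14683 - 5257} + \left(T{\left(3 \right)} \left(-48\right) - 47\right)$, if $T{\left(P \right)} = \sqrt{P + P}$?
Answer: $- \frac{937181}{19940} - 48 \sqrt{6} \approx -164.58$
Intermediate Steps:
$T{\left(P \right)} = \sqrt{2} \sqrt{P}$ ($T{\left(P \right)} = \sqrt{2 P} = \sqrt{2} \sqrt{P}$)
$\frac{1}{-14683 - 5257} + \left(T{\left(3 \right)} \left(-48\right) - 47\right) = \frac{1}{-14683 - 5257} + \left(\sqrt{2} \sqrt{3} \left(-48\right) - 47\right) = \frac{1}{-19940} + \left(\sqrt{6} \left(-48\right) - 47\right) = - \frac{1}{19940} - \left(47 + 48 \sqrt{6}\right) = - \frac{937181}{19940} - 48 \sqrt{6}$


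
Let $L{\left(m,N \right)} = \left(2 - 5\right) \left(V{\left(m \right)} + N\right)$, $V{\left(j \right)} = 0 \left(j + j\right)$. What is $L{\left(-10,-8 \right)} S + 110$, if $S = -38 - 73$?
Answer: $-2554$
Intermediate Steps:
$V{\left(j \right)} = 0$ ($V{\left(j \right)} = 0 \cdot 2 j = 0$)
$L{\left(m,N \right)} = - 3 N$ ($L{\left(m,N \right)} = \left(2 - 5\right) \left(0 + N\right) = - 3 N$)
$S = -111$
$L{\left(-10,-8 \right)} S + 110 = \left(-3\right) \left(-8\right) \left(-111\right) + 110 = 24 \left(-111\right) + 110 = -2664 + 110 = -2554$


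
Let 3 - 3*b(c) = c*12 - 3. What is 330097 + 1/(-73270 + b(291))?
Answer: 24569779903/74432 ≈ 3.3010e+5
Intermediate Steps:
b(c) = 2 - 4*c (b(c) = 1 - (c*12 - 3)/3 = 1 - (12*c - 3)/3 = 1 - (-3 + 12*c)/3 = 1 + (1 - 4*c) = 2 - 4*c)
330097 + 1/(-73270 + b(291)) = 330097 + 1/(-73270 + (2 - 4*291)) = 330097 + 1/(-73270 + (2 - 1164)) = 330097 + 1/(-73270 - 1162) = 330097 + 1/(-74432) = 330097 - 1/74432 = 24569779903/74432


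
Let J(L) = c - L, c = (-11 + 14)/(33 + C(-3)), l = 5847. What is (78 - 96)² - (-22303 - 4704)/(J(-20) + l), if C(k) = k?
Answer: 19279474/58671 ≈ 328.60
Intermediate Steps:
c = ⅒ (c = (-11 + 14)/(33 - 3) = 3/30 = 3*(1/30) = ⅒ ≈ 0.10000)
J(L) = ⅒ - L
(78 - 96)² - (-22303 - 4704)/(J(-20) + l) = (78 - 96)² - (-22303 - 4704)/((⅒ - 1*(-20)) + 5847) = (-18)² - (-27007)/((⅒ + 20) + 5847) = 324 - (-27007)/(201/10 + 5847) = 324 - (-27007)/58671/10 = 324 - (-27007)*10/58671 = 324 - 1*(-270070/58671) = 324 + 270070/58671 = 19279474/58671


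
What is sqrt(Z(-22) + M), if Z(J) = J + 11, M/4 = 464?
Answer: 3*sqrt(205) ≈ 42.953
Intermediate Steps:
M = 1856 (M = 4*464 = 1856)
Z(J) = 11 + J
sqrt(Z(-22) + M) = sqrt((11 - 22) + 1856) = sqrt(-11 + 1856) = sqrt(1845) = 3*sqrt(205)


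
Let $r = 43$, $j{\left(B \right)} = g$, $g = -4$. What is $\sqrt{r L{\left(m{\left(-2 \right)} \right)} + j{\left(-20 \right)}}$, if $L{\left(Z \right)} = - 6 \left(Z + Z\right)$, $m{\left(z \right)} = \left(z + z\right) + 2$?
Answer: $2 \sqrt{257} \approx 32.062$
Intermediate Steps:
$m{\left(z \right)} = 2 + 2 z$ ($m{\left(z \right)} = 2 z + 2 = 2 + 2 z$)
$L{\left(Z \right)} = - 12 Z$ ($L{\left(Z \right)} = - 6 \cdot 2 Z = - 12 Z$)
$j{\left(B \right)} = -4$
$\sqrt{r L{\left(m{\left(-2 \right)} \right)} + j{\left(-20 \right)}} = \sqrt{43 \left(- 12 \left(2 + 2 \left(-2\right)\right)\right) - 4} = \sqrt{43 \left(- 12 \left(2 - 4\right)\right) - 4} = \sqrt{43 \left(\left(-12\right) \left(-2\right)\right) - 4} = \sqrt{43 \cdot 24 - 4} = \sqrt{1032 - 4} = \sqrt{1028} = 2 \sqrt{257}$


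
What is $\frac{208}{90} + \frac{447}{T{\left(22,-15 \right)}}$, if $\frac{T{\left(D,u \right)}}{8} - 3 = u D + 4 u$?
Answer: $\frac{33541}{15480} \approx 2.1667$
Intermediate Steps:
$T{\left(D,u \right)} = 24 + 32 u + 8 D u$ ($T{\left(D,u \right)} = 24 + 8 \left(u D + 4 u\right) = 24 + 8 \left(D u + 4 u\right) = 24 + 8 \left(4 u + D u\right) = 24 + \left(32 u + 8 D u\right) = 24 + 32 u + 8 D u$)
$\frac{208}{90} + \frac{447}{T{\left(22,-15 \right)}} = \frac{208}{90} + \frac{447}{24 + 32 \left(-15\right) + 8 \cdot 22 \left(-15\right)} = 208 \cdot \frac{1}{90} + \frac{447}{24 - 480 - 2640} = \frac{104}{45} + \frac{447}{-3096} = \frac{104}{45} + 447 \left(- \frac{1}{3096}\right) = \frac{104}{45} - \frac{149}{1032} = \frac{33541}{15480}$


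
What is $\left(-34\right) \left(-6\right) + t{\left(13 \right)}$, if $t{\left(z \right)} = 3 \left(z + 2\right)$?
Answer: $249$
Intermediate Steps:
$t{\left(z \right)} = 6 + 3 z$ ($t{\left(z \right)} = 3 \left(2 + z\right) = 6 + 3 z$)
$\left(-34\right) \left(-6\right) + t{\left(13 \right)} = \left(-34\right) \left(-6\right) + \left(6 + 3 \cdot 13\right) = 204 + \left(6 + 39\right) = 204 + 45 = 249$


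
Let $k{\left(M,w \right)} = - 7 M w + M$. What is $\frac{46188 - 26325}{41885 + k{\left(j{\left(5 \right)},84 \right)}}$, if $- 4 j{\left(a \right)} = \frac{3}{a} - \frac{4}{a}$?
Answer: $\frac{397260}{837113} \approx 0.47456$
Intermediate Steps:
$j{\left(a \right)} = \frac{1}{4 a}$ ($j{\left(a \right)} = - \frac{\frac{3}{a} - \frac{4}{a}}{4} = - \frac{\left(-1\right) \frac{1}{a}}{4} = \frac{1}{4 a}$)
$k{\left(M,w \right)} = M - 7 M w$ ($k{\left(M,w \right)} = - 7 M w + M = M - 7 M w$)
$\frac{46188 - 26325}{41885 + k{\left(j{\left(5 \right)},84 \right)}} = \frac{46188 - 26325}{41885 + \frac{1}{4 \cdot 5} \left(1 - 588\right)} = \frac{19863}{41885 + \frac{1}{4} \cdot \frac{1}{5} \left(1 - 588\right)} = \frac{19863}{41885 + \frac{1}{20} \left(-587\right)} = \frac{19863}{41885 - \frac{587}{20}} = \frac{19863}{\frac{837113}{20}} = 19863 \cdot \frac{20}{837113} = \frac{397260}{837113}$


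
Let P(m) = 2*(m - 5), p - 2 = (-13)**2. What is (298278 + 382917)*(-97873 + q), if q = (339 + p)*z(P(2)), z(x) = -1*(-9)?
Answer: -63543913185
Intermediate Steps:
p = 171 (p = 2 + (-13)**2 = 2 + 169 = 171)
P(m) = -10 + 2*m (P(m) = 2*(-5 + m) = -10 + 2*m)
z(x) = 9
q = 4590 (q = (339 + 171)*9 = 510*9 = 4590)
(298278 + 382917)*(-97873 + q) = (298278 + 382917)*(-97873 + 4590) = 681195*(-93283) = -63543913185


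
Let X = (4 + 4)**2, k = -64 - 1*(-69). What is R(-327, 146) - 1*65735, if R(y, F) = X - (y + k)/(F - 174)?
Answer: -131365/2 ≈ -65683.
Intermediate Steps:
k = 5 (k = -64 + 69 = 5)
X = 64 (X = 8**2 = 64)
R(y, F) = 64 - (5 + y)/(-174 + F) (R(y, F) = 64 - (y + 5)/(F - 174) = 64 - (5 + y)/(-174 + F))
R(-327, 146) - 1*65735 = (-11141 - 1*(-327) + 64*146)/(-174 + 146) - 1*65735 = (-11141 + 327 + 9344)/(-28) - 65735 = -1/28*(-1470) - 65735 = 105/2 - 65735 = -131365/2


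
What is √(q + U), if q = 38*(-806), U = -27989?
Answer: 3*I*√6513 ≈ 242.11*I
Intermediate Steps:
q = -30628
√(q + U) = √(-30628 - 27989) = √(-58617) = 3*I*√6513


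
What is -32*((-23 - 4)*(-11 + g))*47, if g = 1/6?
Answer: -439920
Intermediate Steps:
g = ⅙ ≈ 0.16667
-32*((-23 - 4)*(-11 + g))*47 = -32*((-23 - 4)*(-11 + ⅙))*47 = -32*(-27*(-65/6))*47 = -32*(585/2)*47 = -9360*47 = -1*439920 = -439920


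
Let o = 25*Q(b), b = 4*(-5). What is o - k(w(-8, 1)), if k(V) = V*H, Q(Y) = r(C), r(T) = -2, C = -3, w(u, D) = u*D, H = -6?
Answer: -98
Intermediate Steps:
b = -20
w(u, D) = D*u
Q(Y) = -2
k(V) = -6*V (k(V) = V*(-6) = -6*V)
o = -50 (o = 25*(-2) = -50)
o - k(w(-8, 1)) = -50 - (-6)*1*(-8) = -50 - (-6)*(-8) = -50 - 1*48 = -50 - 48 = -98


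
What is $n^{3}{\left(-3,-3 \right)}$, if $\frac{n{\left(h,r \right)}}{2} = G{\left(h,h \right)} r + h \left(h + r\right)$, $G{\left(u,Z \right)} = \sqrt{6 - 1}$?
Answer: $66096 - 24408 \sqrt{5} \approx 11518.0$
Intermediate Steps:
$G{\left(u,Z \right)} = \sqrt{5}$
$n{\left(h,r \right)} = 2 h \left(h + r\right) + 2 r \sqrt{5}$ ($n{\left(h,r \right)} = 2 \left(\sqrt{5} r + h \left(h + r\right)\right) = 2 \left(r \sqrt{5} + h \left(h + r\right)\right) = 2 \left(h \left(h + r\right) + r \sqrt{5}\right) = 2 h \left(h + r\right) + 2 r \sqrt{5}$)
$n^{3}{\left(-3,-3 \right)} = \left(2 \left(-3\right)^{2} + 2 \left(-3\right) \left(-3\right) + 2 \left(-3\right) \sqrt{5}\right)^{3} = \left(2 \cdot 9 + 18 - 6 \sqrt{5}\right)^{3} = \left(18 + 18 - 6 \sqrt{5}\right)^{3} = \left(36 - 6 \sqrt{5}\right)^{3}$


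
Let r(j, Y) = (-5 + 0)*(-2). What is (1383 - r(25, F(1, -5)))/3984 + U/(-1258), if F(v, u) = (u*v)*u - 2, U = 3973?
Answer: -7050599/2505936 ≈ -2.8136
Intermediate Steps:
F(v, u) = -2 + v*u² (F(v, u) = v*u² - 2 = -2 + v*u²)
r(j, Y) = 10 (r(j, Y) = -5*(-2) = 10)
(1383 - r(25, F(1, -5)))/3984 + U/(-1258) = (1383 - 1*10)/3984 + 3973/(-1258) = (1383 - 10)*(1/3984) + 3973*(-1/1258) = 1373*(1/3984) - 3973/1258 = 1373/3984 - 3973/1258 = -7050599/2505936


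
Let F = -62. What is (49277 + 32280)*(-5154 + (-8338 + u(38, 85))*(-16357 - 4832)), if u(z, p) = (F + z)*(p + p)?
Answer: 21459265443336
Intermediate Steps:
u(z, p) = 2*p*(-62 + z) (u(z, p) = (-62 + z)*(p + p) = (-62 + z)*(2*p) = 2*p*(-62 + z))
(49277 + 32280)*(-5154 + (-8338 + u(38, 85))*(-16357 - 4832)) = (49277 + 32280)*(-5154 + (-8338 + 2*85*(-62 + 38))*(-16357 - 4832)) = 81557*(-5154 + (-8338 + 2*85*(-24))*(-21189)) = 81557*(-5154 + (-8338 - 4080)*(-21189)) = 81557*(-5154 - 12418*(-21189)) = 81557*(-5154 + 263125002) = 81557*263119848 = 21459265443336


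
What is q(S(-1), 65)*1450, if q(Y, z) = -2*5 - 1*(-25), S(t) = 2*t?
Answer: 21750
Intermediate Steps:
q(Y, z) = 15 (q(Y, z) = -10 + 25 = 15)
q(S(-1), 65)*1450 = 15*1450 = 21750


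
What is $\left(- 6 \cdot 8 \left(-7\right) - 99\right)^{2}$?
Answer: $56169$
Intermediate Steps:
$\left(- 6 \cdot 8 \left(-7\right) - 99\right)^{2} = \left(- 48 \left(-7\right) - 99\right)^{2} = \left(\left(-1\right) \left(-336\right) - 99\right)^{2} = \left(336 - 99\right)^{2} = 237^{2} = 56169$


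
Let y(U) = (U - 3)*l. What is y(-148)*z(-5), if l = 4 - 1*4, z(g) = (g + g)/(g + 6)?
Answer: 0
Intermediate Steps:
z(g) = 2*g/(6 + g) (z(g) = (2*g)/(6 + g) = 2*g/(6 + g))
l = 0 (l = 4 - 4 = 0)
y(U) = 0 (y(U) = (U - 3)*0 = (-3 + U)*0 = 0)
y(-148)*z(-5) = 0*(2*(-5)/(6 - 5)) = 0*(2*(-5)/1) = 0*(2*(-5)*1) = 0*(-10) = 0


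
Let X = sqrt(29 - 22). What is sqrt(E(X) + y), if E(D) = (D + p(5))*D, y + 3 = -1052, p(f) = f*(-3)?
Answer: I*sqrt(1048 + 15*sqrt(7)) ≈ 32.98*I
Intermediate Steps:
p(f) = -3*f
y = -1055 (y = -3 - 1052 = -1055)
X = sqrt(7) ≈ 2.6458
E(D) = D*(-15 + D) (E(D) = (D - 3*5)*D = (D - 15)*D = (-15 + D)*D = D*(-15 + D))
sqrt(E(X) + y) = sqrt(sqrt(7)*(-15 + sqrt(7)) - 1055) = sqrt(-1055 + sqrt(7)*(-15 + sqrt(7)))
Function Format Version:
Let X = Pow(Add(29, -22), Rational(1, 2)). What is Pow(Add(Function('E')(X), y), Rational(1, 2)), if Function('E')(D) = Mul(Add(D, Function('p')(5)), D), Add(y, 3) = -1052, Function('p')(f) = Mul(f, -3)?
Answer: Mul(I, Pow(Add(1048, Mul(15, Pow(7, Rational(1, 2)))), Rational(1, 2))) ≈ Mul(32.980, I)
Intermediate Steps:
Function('p')(f) = Mul(-3, f)
y = -1055 (y = Add(-3, -1052) = -1055)
X = Pow(7, Rational(1, 2)) ≈ 2.6458
Function('E')(D) = Mul(D, Add(-15, D)) (Function('E')(D) = Mul(Add(D, Mul(-3, 5)), D) = Mul(Add(D, -15), D) = Mul(Add(-15, D), D) = Mul(D, Add(-15, D)))
Pow(Add(Function('E')(X), y), Rational(1, 2)) = Pow(Add(Mul(Pow(7, Rational(1, 2)), Add(-15, Pow(7, Rational(1, 2)))), -1055), Rational(1, 2)) = Pow(Add(-1055, Mul(Pow(7, Rational(1, 2)), Add(-15, Pow(7, Rational(1, 2))))), Rational(1, 2))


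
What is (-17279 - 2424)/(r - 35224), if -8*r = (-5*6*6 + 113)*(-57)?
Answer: 157624/285611 ≈ 0.55188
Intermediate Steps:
r = -3819/8 (r = -(-5*6*6 + 113)*(-57)/8 = -(-30*6 + 113)*(-57)/8 = -(-180 + 113)*(-57)/8 = -(-67)*(-57)/8 = -⅛*3819 = -3819/8 ≈ -477.38)
(-17279 - 2424)/(r - 35224) = (-17279 - 2424)/(-3819/8 - 35224) = -19703/(-285611/8) = -19703*(-8/285611) = 157624/285611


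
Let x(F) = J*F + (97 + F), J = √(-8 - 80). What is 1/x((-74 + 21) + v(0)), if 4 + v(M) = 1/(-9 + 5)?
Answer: 636/4640089 + 1832*I*√22/4640089 ≈ 0.00013707 + 0.0018519*I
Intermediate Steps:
v(M) = -17/4 (v(M) = -4 + 1/(-9 + 5) = -4 + 1/(-4) = -4 - ¼ = -17/4)
J = 2*I*√22 (J = √(-88) = 2*I*√22 ≈ 9.3808*I)
x(F) = 97 + F + 2*I*F*√22 (x(F) = (2*I*√22)*F + (97 + F) = 2*I*F*√22 + (97 + F) = 97 + F + 2*I*F*√22)
1/x((-74 + 21) + v(0)) = 1/(97 + ((-74 + 21) - 17/4) + 2*I*((-74 + 21) - 17/4)*√22) = 1/(97 + (-53 - 17/4) + 2*I*(-53 - 17/4)*√22) = 1/(97 - 229/4 + 2*I*(-229/4)*√22) = 1/(97 - 229/4 - 229*I*√22/2) = 1/(159/4 - 229*I*√22/2)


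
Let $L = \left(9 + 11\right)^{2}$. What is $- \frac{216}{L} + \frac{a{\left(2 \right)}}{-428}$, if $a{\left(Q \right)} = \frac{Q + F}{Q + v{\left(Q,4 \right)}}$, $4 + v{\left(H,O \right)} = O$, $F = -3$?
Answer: $- \frac{11531}{21400} \approx -0.53883$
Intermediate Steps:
$v{\left(H,O \right)} = -4 + O$
$L = 400$ ($L = 20^{2} = 400$)
$a{\left(Q \right)} = \frac{-3 + Q}{Q}$ ($a{\left(Q \right)} = \frac{Q - 3}{Q + \left(-4 + 4\right)} = \frac{-3 + Q}{Q + 0} = \frac{-3 + Q}{Q}$)
$- \frac{216}{L} + \frac{a{\left(2 \right)}}{-428} = - \frac{216}{400} + \frac{\frac{1}{2} \left(-3 + 2\right)}{-428} = \left(-216\right) \frac{1}{400} + \frac{1}{2} \left(-1\right) \left(- \frac{1}{428}\right) = - \frac{27}{50} - - \frac{1}{856} = - \frac{27}{50} + \frac{1}{856} = - \frac{11531}{21400}$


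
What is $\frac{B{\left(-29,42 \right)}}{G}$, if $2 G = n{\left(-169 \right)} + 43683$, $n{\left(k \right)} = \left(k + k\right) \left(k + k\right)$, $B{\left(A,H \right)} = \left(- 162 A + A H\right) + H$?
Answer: $\frac{7044}{157927} \approx 0.044603$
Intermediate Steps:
$B{\left(A,H \right)} = H - 162 A + A H$
$n{\left(k \right)} = 4 k^{2}$ ($n{\left(k \right)} = 2 k 2 k = 4 k^{2}$)
$G = \frac{157927}{2}$ ($G = \frac{4 \left(-169\right)^{2} + 43683}{2} = \frac{4 \cdot 28561 + 43683}{2} = \frac{114244 + 43683}{2} = \frac{1}{2} \cdot 157927 = \frac{157927}{2} \approx 78964.0$)
$\frac{B{\left(-29,42 \right)}}{G} = \frac{42 - -4698 - 1218}{\frac{157927}{2}} = \left(42 + 4698 - 1218\right) \frac{2}{157927} = 3522 \cdot \frac{2}{157927} = \frac{7044}{157927}$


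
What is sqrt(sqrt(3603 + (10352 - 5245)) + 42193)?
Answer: sqrt(42193 + sqrt(8710)) ≈ 205.64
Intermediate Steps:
sqrt(sqrt(3603 + (10352 - 5245)) + 42193) = sqrt(sqrt(3603 + 5107) + 42193) = sqrt(sqrt(8710) + 42193) = sqrt(42193 + sqrt(8710))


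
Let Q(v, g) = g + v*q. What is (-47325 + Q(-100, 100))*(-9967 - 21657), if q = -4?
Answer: 1480793800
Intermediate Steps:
Q(v, g) = g - 4*v (Q(v, g) = g + v*(-4) = g - 4*v)
(-47325 + Q(-100, 100))*(-9967 - 21657) = (-47325 + (100 - 4*(-100)))*(-9967 - 21657) = (-47325 + (100 + 400))*(-31624) = (-47325 + 500)*(-31624) = -46825*(-31624) = 1480793800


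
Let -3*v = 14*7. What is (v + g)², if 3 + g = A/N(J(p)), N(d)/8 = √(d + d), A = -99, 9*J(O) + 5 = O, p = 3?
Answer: 2137063/2304 - 10593*I/8 ≈ 927.54 - 1324.1*I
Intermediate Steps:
J(O) = -5/9 + O/9
v = -98/3 (v = -14*7/3 = -⅓*98 = -98/3 ≈ -32.667)
N(d) = 8*√2*√d (N(d) = 8*√(d + d) = 8*√(2*d) = 8*(√2*√d) = 8*√2*√d)
g = -3 + 297*I/16 (g = -3 - 99*√2/(16*√(-5/9 + (⅑)*3)) = -3 - 99*√2/(16*√(-5/9 + ⅓)) = -3 - 99*(-3*I/16) = -3 - (-297)*I/16 = -3 + 297*I/16 ≈ -3.0 + 18.563*I)
(v + g)² = (-98/3 + (-3 + 297*I/16))² = (-107/3 + 297*I/16)²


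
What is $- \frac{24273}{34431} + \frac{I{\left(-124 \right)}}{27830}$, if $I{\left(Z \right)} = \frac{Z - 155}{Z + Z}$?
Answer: $- \frac{78316389}{111097360} \approx -0.70494$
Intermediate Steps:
$I{\left(Z \right)} = \frac{-155 + Z}{2 Z}$
$- \frac{24273}{34431} + \frac{I{\left(-124 \right)}}{27830} = - \frac{24273}{34431} + \frac{\frac{1}{2} \frac{1}{-124} \left(-155 - 124\right)}{27830} = \left(-24273\right) \frac{1}{34431} + \frac{1}{2} \left(- \frac{1}{124}\right) \left(-279\right) \frac{1}{27830} = - \frac{8091}{11477} + \frac{9}{8} \cdot \frac{1}{27830} = - \frac{8091}{11477} + \frac{9}{222640} = - \frac{78316389}{111097360}$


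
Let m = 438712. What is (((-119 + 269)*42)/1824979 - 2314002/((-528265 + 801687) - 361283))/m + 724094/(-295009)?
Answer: -653015138692407528545/266056693722095445884 ≈ -2.4544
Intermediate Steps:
(((-119 + 269)*42)/1824979 - 2314002/((-528265 + 801687) - 361283))/m + 724094/(-295009) = (((-119 + 269)*42)/1824979 - 2314002/((-528265 + 801687) - 361283))/438712 + 724094/(-295009) = ((150*42)*(1/1824979) - 2314002/(273422 - 361283))*(1/438712) + 724094*(-1/295009) = (6300*(1/1824979) - 2314002/(-87861))*(1/438712) - 724094/295009 = (6300/1824979 - 2314002*(-1/87861))*(1/438712) - 724094/295009 = (6300/1824979 + 771334/29287)*(1/438712) - 724094/295009 = (1407852860086/53448159973)*(1/438712) - 724094/295009 = 703926430043/11724174579037388 - 724094/295009 = -653015138692407528545/266056693722095445884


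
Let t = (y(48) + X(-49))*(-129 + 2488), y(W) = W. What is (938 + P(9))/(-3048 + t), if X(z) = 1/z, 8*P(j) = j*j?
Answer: 53095/6167608 ≈ 0.0086087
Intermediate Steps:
P(j) = j²/8 (P(j) = (j*j)/8 = j²/8)
t = 792287/7 (t = (48 + 1/(-49))*(-129 + 2488) = (48 - 1/49)*2359 = (2351/49)*2359 = 792287/7 ≈ 1.1318e+5)
(938 + P(9))/(-3048 + t) = (938 + (⅛)*9²)/(-3048 + 792287/7) = (938 + (⅛)*81)/(770951/7) = (938 + 81/8)*(7/770951) = (7585/8)*(7/770951) = 53095/6167608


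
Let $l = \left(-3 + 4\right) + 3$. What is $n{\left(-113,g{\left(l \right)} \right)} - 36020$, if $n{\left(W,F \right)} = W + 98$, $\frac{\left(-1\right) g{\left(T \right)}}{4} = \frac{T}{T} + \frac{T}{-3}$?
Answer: $-36035$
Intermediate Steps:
$l = 4$ ($l = 1 + 3 = 4$)
$g{\left(T \right)} = -4 + \frac{4 T}{3}$ ($g{\left(T \right)} = - 4 \left(\frac{T}{T} + \frac{T}{-3}\right) = - 4 \left(1 + T \left(- \frac{1}{3}\right)\right) = - 4 \left(1 - \frac{T}{3}\right) = -4 + \frac{4 T}{3}$)
$n{\left(W,F \right)} = 98 + W$
$n{\left(-113,g{\left(l \right)} \right)} - 36020 = \left(98 - 113\right) - 36020 = -15 - 36020 = -36035$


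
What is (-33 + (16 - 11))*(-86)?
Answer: 2408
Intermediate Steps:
(-33 + (16 - 11))*(-86) = (-33 + 5)*(-86) = -28*(-86) = 2408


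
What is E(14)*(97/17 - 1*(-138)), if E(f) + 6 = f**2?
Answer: 464170/17 ≈ 27304.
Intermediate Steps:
E(f) = -6 + f**2
E(14)*(97/17 - 1*(-138)) = (-6 + 14**2)*(97/17 - 1*(-138)) = (-6 + 196)*(97*(1/17) + 138) = 190*(97/17 + 138) = 190*(2443/17) = 464170/17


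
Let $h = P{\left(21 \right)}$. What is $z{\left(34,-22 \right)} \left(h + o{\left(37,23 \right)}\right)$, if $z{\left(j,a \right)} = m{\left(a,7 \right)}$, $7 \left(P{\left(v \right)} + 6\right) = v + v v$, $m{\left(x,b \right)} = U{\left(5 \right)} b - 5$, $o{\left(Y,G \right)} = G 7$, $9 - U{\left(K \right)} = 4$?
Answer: $6630$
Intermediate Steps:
$U{\left(K \right)} = 5$ ($U{\left(K \right)} = 9 - 4 = 5$)
$o{\left(Y,G \right)} = 7 G$
$m{\left(x,b \right)} = -5 + 5 b$ ($m{\left(x,b \right)} = 5 b - 5 = -5 + 5 b$)
$P{\left(v \right)} = -6 + \frac{v}{7} + \frac{v^{2}}{7}$ ($P{\left(v \right)} = -6 + \frac{v + v v}{7} = -6 + \frac{v + v^{2}}{7} = -6 + \left(\frac{v}{7} + \frac{v^{2}}{7}\right) = -6 + \frac{v}{7} + \frac{v^{2}}{7}$)
$z{\left(j,a \right)} = 30$ ($z{\left(j,a \right)} = -5 + 5 \cdot 7 = -5 + 35 = 30$)
$h = 60$ ($h = -6 + \frac{1}{7} \cdot 21 + \frac{21^{2}}{7} = -6 + 3 + \frac{1}{7} \cdot 441 = -6 + 3 + 63 = 60$)
$z{\left(34,-22 \right)} \left(h + o{\left(37,23 \right)}\right) = 30 \left(60 + 7 \cdot 23\right) = 30 \left(60 + 161\right) = 30 \cdot 221 = 6630$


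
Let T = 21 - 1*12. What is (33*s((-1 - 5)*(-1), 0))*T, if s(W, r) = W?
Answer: 1782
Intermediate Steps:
T = 9 (T = 21 - 12 = 9)
(33*s((-1 - 5)*(-1), 0))*T = (33*((-1 - 5)*(-1)))*9 = (33*(-6*(-1)))*9 = (33*6)*9 = 198*9 = 1782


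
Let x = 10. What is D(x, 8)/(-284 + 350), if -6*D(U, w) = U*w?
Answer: -20/99 ≈ -0.20202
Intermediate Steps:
D(U, w) = -U*w/6
D(x, 8)/(-284 + 350) = (-⅙*10*8)/(-284 + 350) = -40/3/66 = -40/3*1/66 = -20/99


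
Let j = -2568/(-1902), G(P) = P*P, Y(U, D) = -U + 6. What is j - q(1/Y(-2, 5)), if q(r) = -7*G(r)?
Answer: 29611/20288 ≈ 1.4595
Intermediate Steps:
Y(U, D) = 6 - U
G(P) = P²
q(r) = -7*r²
j = 428/317 (j = -2568*(-1/1902) = 428/317 ≈ 1.3502)
j - q(1/Y(-2, 5)) = 428/317 - (-7)*(1/(6 - 1*(-2)))² = 428/317 - (-7)*(1/(6 + 2))² = 428/317 - (-7)*(1/8)² = 428/317 - (-7)*(⅛)² = 428/317 - (-7)/64 = 428/317 - 1*(-7/64) = 428/317 + 7/64 = 29611/20288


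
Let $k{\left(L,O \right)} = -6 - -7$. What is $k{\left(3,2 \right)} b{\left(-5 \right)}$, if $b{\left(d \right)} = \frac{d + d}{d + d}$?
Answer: $1$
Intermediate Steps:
$k{\left(L,O \right)} = 1$ ($k{\left(L,O \right)} = -6 + 7 = 1$)
$b{\left(d \right)} = 1$ ($b{\left(d \right)} = \frac{2 d}{2 d} = 2 d \frac{1}{2 d} = 1$)
$k{\left(3,2 \right)} b{\left(-5 \right)} = 1 \cdot 1 = 1$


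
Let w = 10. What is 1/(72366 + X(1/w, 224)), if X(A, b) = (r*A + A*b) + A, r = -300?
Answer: 2/144717 ≈ 1.3820e-5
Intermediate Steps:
X(A, b) = -299*A + A*b (X(A, b) = (-300*A + A*b) + A = -299*A + A*b)
1/(72366 + X(1/w, 224)) = 1/(72366 + (-299 + 224)/10) = 1/(72366 + (⅒)*(-75)) = 1/(72366 - 15/2) = 1/(144717/2) = 2/144717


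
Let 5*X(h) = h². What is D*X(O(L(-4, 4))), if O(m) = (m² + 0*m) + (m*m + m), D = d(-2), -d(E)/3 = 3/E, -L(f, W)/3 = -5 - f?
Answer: 3969/10 ≈ 396.90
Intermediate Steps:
L(f, W) = 15 + 3*f (L(f, W) = -3*(-5 - f) = 15 + 3*f)
d(E) = -9/E
D = 9/2 (D = -9/(-2) = -9*(-½) = 9/2 ≈ 4.5000)
O(m) = m + 2*m² (O(m) = (m² + 0) + (m² + m) = m² + (m + m²) = m + 2*m²)
X(h) = h²/5
D*X(O(L(-4, 4))) = 9*(((15 + 3*(-4))*(1 + 2*(15 + 3*(-4))))²/5)/2 = 9*(((15 - 12)*(1 + 2*(15 - 12)))²/5)/2 = 9*((3*(1 + 2*3))²/5)/2 = 9*((3*(1 + 6))²/5)/2 = 9*((3*7)²/5)/2 = 9*((⅕)*21²)/2 = 9*((⅕)*441)/2 = (9/2)*(441/5) = 3969/10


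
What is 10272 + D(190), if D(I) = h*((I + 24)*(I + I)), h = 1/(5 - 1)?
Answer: 30602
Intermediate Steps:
h = 1/4 ≈ 0.25000
D(I) = I*(24 + I)/2 (D(I) = ((I + 24)*(I + I))/4 = ((24 + I)*(2*I))/4 = (2*I*(24 + I))/4 = I*(24 + I)/2)
10272 + D(190) = 10272 + (1/2)*190*(24 + 190) = 10272 + (1/2)*190*214 = 10272 + 20330 = 30602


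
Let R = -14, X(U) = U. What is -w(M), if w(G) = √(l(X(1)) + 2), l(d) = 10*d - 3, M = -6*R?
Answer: -3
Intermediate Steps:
M = 84 (M = -6*(-14) = 84)
l(d) = -3 + 10*d
w(G) = 3 (w(G) = √((-3 + 10*1) + 2) = √((-3 + 10) + 2) = √(7 + 2) = √9 = 3)
-w(M) = -1*3 = -3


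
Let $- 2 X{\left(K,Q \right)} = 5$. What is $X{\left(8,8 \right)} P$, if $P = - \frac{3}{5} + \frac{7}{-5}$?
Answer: $5$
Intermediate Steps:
$X{\left(K,Q \right)} = - \frac{5}{2}$ ($X{\left(K,Q \right)} = \left(- \frac{1}{2}\right) 5 = - \frac{5}{2}$)
$P = -2$ ($P = \left(-3\right) \frac{1}{5} + 7 \left(- \frac{1}{5}\right) = - \frac{3}{5} - \frac{7}{5} = -2$)
$X{\left(8,8 \right)} P = \left(- \frac{5}{2}\right) \left(-2\right) = 5$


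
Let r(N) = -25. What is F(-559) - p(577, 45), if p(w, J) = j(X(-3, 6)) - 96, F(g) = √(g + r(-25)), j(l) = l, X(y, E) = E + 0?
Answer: 90 + 2*I*√146 ≈ 90.0 + 24.166*I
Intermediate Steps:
X(y, E) = E
F(g) = √(-25 + g) (F(g) = √(g - 25) = √(-25 + g))
p(w, J) = -90 (p(w, J) = 6 - 96 = -90)
F(-559) - p(577, 45) = √(-25 - 559) - 1*(-90) = √(-584) + 90 = 2*I*√146 + 90 = 90 + 2*I*√146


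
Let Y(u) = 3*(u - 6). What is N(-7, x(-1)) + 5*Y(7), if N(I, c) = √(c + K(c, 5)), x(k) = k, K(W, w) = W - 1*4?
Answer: 15 + I*√6 ≈ 15.0 + 2.4495*I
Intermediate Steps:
K(W, w) = -4 + W (K(W, w) = W - 4 = -4 + W)
N(I, c) = √(-4 + 2*c) (N(I, c) = √(c + (-4 + c)) = √(-4 + 2*c))
Y(u) = -18 + 3*u (Y(u) = 3*(-6 + u) = -18 + 3*u)
N(-7, x(-1)) + 5*Y(7) = √(-4 + 2*(-1)) + 5*(-18 + 3*7) = √(-4 - 2) + 5*(-18 + 21) = √(-6) + 5*3 = I*√6 + 15 = 15 + I*√6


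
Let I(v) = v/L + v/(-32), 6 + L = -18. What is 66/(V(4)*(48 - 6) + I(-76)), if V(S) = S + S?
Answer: 1584/8197 ≈ 0.19324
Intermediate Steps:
L = -24 (L = -6 - 18 = -24)
V(S) = 2*S
I(v) = -7*v/96 (I(v) = v/(-24) + v/(-32) = v*(-1/24) + v*(-1/32) = -v/24 - v/32 = -7*v/96)
66/(V(4)*(48 - 6) + I(-76)) = 66/((2*4)*(48 - 6) - 7/96*(-76)) = 66/(8*42 + 133/24) = 66/(336 + 133/24) = 66/(8197/24) = 66*(24/8197) = 1584/8197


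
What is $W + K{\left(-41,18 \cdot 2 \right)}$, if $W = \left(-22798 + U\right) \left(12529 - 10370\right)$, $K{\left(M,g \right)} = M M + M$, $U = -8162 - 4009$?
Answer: $-75496431$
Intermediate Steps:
$U = -12171$ ($U = -8162 - 4009 = -12171$)
$K{\left(M,g \right)} = M + M^{2}$ ($K{\left(M,g \right)} = M^{2} + M = M + M^{2}$)
$W = -75498071$ ($W = \left(-22798 - 12171\right) \left(12529 - 10370\right) = \left(-34969\right) 2159 = -75498071$)
$W + K{\left(-41,18 \cdot 2 \right)} = -75498071 - 41 \left(1 - 41\right) = -75498071 - -1640 = -75498071 + 1640 = -75496431$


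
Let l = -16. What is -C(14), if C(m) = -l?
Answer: -16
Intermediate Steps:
C(m) = 16 (C(m) = -1*(-16) = 16)
-C(14) = -1*16 = -16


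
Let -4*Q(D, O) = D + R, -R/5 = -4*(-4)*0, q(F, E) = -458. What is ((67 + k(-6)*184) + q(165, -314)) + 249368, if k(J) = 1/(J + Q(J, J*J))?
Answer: 2240425/9 ≈ 2.4894e+5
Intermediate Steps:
R = 0 (R = -5*(-4*(-4))*0 = -80*0 = -5*0 = 0)
Q(D, O) = -D/4 (Q(D, O) = -(D + 0)/4 = -D/4)
k(J) = 4/(3*J) (k(J) = 1/(J - J/4) = 1/(3*J/4) = 4/(3*J))
((67 + k(-6)*184) + q(165, -314)) + 249368 = ((67 + ((4/3)/(-6))*184) - 458) + 249368 = ((67 + ((4/3)*(-⅙))*184) - 458) + 249368 = ((67 - 2/9*184) - 458) + 249368 = ((67 - 368/9) - 458) + 249368 = (235/9 - 458) + 249368 = -3887/9 + 249368 = 2240425/9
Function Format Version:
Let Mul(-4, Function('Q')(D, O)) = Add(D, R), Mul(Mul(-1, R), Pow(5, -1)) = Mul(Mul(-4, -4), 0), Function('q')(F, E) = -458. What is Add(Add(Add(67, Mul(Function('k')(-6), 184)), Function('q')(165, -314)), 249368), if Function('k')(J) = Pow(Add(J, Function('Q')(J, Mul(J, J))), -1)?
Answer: Rational(2240425, 9) ≈ 2.4894e+5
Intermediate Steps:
R = 0 (R = Mul(-5, Mul(Mul(-4, -4), 0)) = Mul(-5, Mul(16, 0)) = Mul(-5, 0) = 0)
Function('Q')(D, O) = Mul(Rational(-1, 4), D) (Function('Q')(D, O) = Mul(Rational(-1, 4), Add(D, 0)) = Mul(Rational(-1, 4), D))
Function('k')(J) = Mul(Rational(4, 3), Pow(J, -1)) (Function('k')(J) = Pow(Add(J, Mul(Rational(-1, 4), J)), -1) = Pow(Mul(Rational(3, 4), J), -1) = Mul(Rational(4, 3), Pow(J, -1)))
Add(Add(Add(67, Mul(Function('k')(-6), 184)), Function('q')(165, -314)), 249368) = Add(Add(Add(67, Mul(Mul(Rational(4, 3), Pow(-6, -1)), 184)), -458), 249368) = Add(Add(Add(67, Mul(Mul(Rational(4, 3), Rational(-1, 6)), 184)), -458), 249368) = Add(Add(Add(67, Mul(Rational(-2, 9), 184)), -458), 249368) = Add(Add(Add(67, Rational(-368, 9)), -458), 249368) = Add(Add(Rational(235, 9), -458), 249368) = Add(Rational(-3887, 9), 249368) = Rational(2240425, 9)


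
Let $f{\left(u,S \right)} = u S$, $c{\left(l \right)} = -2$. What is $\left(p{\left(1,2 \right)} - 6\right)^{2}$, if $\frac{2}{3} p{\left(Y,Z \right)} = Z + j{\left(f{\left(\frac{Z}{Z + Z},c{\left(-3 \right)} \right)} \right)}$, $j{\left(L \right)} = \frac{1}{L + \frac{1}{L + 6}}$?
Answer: $\frac{1521}{64} \approx 23.766$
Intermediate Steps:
$f{\left(u,S \right)} = S u$
$j{\left(L \right)} = \frac{1}{L + \frac{1}{6 + L}}$
$p{\left(Y,Z \right)} = - \frac{15}{8} + \frac{3 Z}{2}$ ($p{\left(Y,Z \right)} = \frac{3 \left(Z + \frac{6 - 2 \frac{Z}{Z + Z}}{1 + \left(- 2 \frac{Z}{Z + Z}\right)^{2} + 6 \left(- 2 \frac{Z}{Z + Z}\right)}\right)}{2} = \frac{3 \left(Z + \frac{6 - 2 \frac{Z}{2 Z}}{1 + \left(- 2 \frac{Z}{2 Z}\right)^{2} + 6 \left(- 2 \frac{Z}{2 Z}\right)}\right)}{2} = \frac{3 \left(Z + \frac{6 - 2 Z \frac{1}{2 Z}}{1 + \left(- 2 Z \frac{1}{2 Z}\right)^{2} + 6 \left(- 2 Z \frac{1}{2 Z}\right)}\right)}{2} = \frac{3 \left(Z + \frac{6 - 1}{1 + \left(\left(-2\right) \frac{1}{2}\right)^{2} + 6 \left(\left(-2\right) \frac{1}{2}\right)}\right)}{2} = \frac{3 \left(Z + \frac{6 - 1}{1 + \left(-1\right)^{2} + 6 \left(-1\right)}\right)}{2} = \frac{3 \left(Z + \frac{1}{1 + 1 - 6} \cdot 5\right)}{2} = \frac{3 \left(Z + \frac{1}{-4} \cdot 5\right)}{2} = \frac{3 \left(Z - \frac{5}{4}\right)}{2} = \frac{3 \left(- \frac{5}{4} + Z\right)}{2} = - \frac{15}{8} + \frac{3 Z}{2}$)
$\left(p{\left(1,2 \right)} - 6\right)^{2} = \left(\left(- \frac{15}{8} + \frac{3}{2} \cdot 2\right) - 6\right)^{2} = \left(\left(- \frac{15}{8} + 3\right) - 6\right)^{2} = \left(\frac{9}{8} - 6\right)^{2} = \left(- \frac{39}{8}\right)^{2} = \frac{1521}{64}$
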